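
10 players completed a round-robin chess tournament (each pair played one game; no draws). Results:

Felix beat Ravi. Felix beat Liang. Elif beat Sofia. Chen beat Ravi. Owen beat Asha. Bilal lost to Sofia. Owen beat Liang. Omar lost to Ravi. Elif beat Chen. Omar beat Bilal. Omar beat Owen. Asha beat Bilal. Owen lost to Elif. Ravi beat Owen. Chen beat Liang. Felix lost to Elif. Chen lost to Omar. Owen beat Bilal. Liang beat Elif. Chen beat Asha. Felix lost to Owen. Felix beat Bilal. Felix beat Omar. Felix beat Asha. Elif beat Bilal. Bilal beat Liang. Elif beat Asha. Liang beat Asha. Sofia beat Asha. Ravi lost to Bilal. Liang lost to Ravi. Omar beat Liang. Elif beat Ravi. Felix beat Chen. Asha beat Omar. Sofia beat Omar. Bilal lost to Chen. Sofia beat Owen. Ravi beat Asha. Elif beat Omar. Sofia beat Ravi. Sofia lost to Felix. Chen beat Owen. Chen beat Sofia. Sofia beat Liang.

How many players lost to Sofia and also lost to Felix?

Sofia beat: Asha, Owen, Ravi, Bilal, Liang, Omar.
Felix beat: Chen, Asha, Ravi, Bilal, Sofia, Liang, Omar.
Both beat: Asha, Ravi, Bilal, Liang, Omar — 5.

5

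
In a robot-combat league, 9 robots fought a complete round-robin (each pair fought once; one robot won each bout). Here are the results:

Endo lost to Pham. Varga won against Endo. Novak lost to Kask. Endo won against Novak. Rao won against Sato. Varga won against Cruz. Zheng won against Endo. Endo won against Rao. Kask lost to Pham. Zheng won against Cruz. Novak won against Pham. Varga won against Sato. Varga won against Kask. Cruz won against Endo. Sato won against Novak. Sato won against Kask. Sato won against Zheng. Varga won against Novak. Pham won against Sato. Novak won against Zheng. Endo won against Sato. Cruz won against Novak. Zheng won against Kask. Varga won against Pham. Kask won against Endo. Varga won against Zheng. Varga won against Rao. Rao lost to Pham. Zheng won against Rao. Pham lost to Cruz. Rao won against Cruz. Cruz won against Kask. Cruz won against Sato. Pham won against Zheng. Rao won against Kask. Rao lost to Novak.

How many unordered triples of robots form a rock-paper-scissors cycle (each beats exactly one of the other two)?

17

Win totals: Varga 8, Cruz 5, Sato 3, Rao 3, Kask 2, Endo 3, Zheng 4, Novak 3, Pham 5.
A robot with w wins dominates both others in C(w,2) triples; summing gives 28 + 10 + 3 + 3 + 1 + 3 + 6 + 3 + 10 = 67 transitive triples.
Total triples C(9,3) = 84, so cyclic triples = 84 − 67 = 17.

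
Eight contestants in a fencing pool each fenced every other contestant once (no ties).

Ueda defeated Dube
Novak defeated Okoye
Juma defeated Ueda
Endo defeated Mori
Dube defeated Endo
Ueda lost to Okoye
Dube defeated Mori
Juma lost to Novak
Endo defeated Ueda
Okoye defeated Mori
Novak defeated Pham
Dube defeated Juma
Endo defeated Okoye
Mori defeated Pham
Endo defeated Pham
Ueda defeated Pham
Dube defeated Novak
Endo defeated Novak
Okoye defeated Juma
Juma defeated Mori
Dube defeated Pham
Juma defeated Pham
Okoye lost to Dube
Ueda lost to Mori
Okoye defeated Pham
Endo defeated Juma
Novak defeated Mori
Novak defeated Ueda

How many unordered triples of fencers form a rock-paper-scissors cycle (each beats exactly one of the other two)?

5

Win totals: Juma 3, Ueda 2, Novak 5, Okoye 4, Mori 2, Endo 6, Dube 6, Pham 0.
A fencer with w wins dominates both others in C(w,2) triples; summing gives 3 + 1 + 10 + 6 + 1 + 15 + 15 + 0 = 51 transitive triples.
Total triples C(8,3) = 56, so cyclic triples = 56 − 51 = 5.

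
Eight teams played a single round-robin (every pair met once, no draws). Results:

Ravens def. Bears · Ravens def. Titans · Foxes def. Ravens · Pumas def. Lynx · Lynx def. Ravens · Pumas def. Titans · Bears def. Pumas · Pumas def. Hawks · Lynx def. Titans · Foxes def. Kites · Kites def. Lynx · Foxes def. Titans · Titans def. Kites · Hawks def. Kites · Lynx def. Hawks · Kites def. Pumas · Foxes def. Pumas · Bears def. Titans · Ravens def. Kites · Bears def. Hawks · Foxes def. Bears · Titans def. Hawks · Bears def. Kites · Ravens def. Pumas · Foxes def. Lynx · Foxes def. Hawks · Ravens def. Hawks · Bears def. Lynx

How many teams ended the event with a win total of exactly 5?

2

Win totals: Kites 2, Lynx 3, Bears 5, Titans 2, Ravens 5, Pumas 3, Foxes 7, Hawks 1.
Exactly 5: Bears, Ravens — 2 teams.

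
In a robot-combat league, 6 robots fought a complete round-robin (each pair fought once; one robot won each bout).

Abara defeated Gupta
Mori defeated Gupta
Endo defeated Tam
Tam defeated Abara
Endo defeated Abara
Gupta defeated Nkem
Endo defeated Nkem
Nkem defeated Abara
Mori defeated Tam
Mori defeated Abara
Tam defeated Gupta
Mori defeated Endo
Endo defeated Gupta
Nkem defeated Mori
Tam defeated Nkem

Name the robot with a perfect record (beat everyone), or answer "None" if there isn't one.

None

Highest win total is Mori with 4 (out of 5 possible).
Mori lost to Nkem, so no robot went undefeated.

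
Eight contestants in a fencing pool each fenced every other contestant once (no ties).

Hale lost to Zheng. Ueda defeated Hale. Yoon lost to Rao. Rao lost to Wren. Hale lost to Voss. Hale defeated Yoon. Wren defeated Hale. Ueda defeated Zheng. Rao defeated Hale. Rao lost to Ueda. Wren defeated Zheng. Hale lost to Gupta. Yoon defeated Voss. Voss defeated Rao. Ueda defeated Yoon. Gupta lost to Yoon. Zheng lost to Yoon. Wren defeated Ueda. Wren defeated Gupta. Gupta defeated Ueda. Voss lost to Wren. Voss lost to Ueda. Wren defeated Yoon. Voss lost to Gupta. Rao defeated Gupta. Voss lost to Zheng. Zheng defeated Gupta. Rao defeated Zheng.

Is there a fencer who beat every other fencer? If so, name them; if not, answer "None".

Wren

Wren has 7 wins out of 7 opponents — a perfect record.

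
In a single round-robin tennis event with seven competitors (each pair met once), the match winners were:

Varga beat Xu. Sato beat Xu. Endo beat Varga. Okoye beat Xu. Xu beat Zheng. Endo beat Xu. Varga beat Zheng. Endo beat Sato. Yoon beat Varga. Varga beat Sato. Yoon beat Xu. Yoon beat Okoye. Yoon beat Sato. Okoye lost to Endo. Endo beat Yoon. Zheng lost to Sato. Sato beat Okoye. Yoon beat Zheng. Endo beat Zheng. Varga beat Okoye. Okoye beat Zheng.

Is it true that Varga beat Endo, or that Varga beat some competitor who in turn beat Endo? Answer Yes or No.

Varga did not beat Endo directly.
Varga beat Sato, Zheng, Xu, Okoye, but each of them lost to Endo. No two-step path.

No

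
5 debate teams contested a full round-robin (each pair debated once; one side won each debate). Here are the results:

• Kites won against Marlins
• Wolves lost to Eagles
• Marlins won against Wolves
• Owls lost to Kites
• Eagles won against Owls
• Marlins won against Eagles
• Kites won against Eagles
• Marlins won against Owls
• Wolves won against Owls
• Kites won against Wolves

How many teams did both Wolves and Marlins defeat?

Wolves beat: Owls.
Marlins beat: Eagles, Owls, Wolves.
Both beat: Owls — 1.

1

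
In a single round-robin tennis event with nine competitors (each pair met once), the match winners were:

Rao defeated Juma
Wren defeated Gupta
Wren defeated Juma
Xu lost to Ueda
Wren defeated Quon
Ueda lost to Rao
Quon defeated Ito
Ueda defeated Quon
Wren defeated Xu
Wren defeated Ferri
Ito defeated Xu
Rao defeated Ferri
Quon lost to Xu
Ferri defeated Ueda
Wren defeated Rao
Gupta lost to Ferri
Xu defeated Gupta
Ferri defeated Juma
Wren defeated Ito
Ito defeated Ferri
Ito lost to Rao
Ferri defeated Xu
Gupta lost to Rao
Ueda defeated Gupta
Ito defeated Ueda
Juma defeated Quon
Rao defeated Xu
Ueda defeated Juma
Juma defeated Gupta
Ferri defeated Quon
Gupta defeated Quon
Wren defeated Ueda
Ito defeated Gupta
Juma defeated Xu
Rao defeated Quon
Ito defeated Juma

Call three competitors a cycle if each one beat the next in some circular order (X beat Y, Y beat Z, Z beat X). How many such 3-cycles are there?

Win totals: Wren 8, Xu 2, Ueda 4, Quon 1, Juma 3, Rao 7, Gupta 1, Ferri 5, Ito 5.
A competitor with w wins dominates both others in C(w,2) triples; summing gives 28 + 1 + 6 + 0 + 3 + 21 + 0 + 10 + 10 = 79 transitive triples.
Total triples C(9,3) = 84, so cyclic triples = 84 − 79 = 5.

5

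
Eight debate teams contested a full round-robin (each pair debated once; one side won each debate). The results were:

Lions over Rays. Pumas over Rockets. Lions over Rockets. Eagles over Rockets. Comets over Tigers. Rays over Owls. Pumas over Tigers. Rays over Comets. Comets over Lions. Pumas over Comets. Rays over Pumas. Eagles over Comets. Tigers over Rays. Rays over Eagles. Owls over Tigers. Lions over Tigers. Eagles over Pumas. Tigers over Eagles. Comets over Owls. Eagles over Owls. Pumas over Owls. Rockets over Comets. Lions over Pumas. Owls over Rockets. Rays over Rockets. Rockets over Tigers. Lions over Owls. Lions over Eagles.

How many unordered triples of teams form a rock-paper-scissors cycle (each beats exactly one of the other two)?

13

Win totals: Rays 5, Owls 2, Rockets 2, Comets 3, Eagles 4, Tigers 2, Pumas 4, Lions 6.
A team with w wins dominates both others in C(w,2) triples; summing gives 10 + 1 + 1 + 3 + 6 + 1 + 6 + 15 = 43 transitive triples.
Total triples C(8,3) = 56, so cyclic triples = 56 − 43 = 13.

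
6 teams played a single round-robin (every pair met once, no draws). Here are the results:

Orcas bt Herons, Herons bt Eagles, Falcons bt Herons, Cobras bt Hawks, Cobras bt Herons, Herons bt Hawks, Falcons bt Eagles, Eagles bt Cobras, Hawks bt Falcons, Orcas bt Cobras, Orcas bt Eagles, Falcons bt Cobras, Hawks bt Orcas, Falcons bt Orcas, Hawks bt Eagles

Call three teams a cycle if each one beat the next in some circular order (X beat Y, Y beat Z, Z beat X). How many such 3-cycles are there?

Win totals: Herons 2, Eagles 1, Cobras 2, Falcons 4, Orcas 3, Hawks 3.
A team with w wins dominates both others in C(w,2) triples; summing gives 1 + 0 + 1 + 6 + 3 + 3 = 14 transitive triples.
Total triples C(6,3) = 20, so cyclic triples = 20 − 14 = 6.

6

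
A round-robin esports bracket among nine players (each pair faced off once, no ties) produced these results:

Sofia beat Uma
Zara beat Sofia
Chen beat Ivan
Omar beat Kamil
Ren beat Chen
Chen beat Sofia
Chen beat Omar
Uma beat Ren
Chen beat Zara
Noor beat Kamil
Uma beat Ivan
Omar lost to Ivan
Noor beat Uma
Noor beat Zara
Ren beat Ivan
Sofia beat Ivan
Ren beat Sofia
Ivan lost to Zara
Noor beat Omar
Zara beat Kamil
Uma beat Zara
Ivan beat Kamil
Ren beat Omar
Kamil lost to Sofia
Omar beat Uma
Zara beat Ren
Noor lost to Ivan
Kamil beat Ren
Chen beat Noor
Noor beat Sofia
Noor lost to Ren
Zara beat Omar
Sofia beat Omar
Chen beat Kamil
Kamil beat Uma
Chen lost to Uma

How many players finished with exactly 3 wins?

1

Win totals: Chen 6, Kamil 2, Ren 5, Sofia 4, Uma 4, Omar 2, Zara 5, Noor 5, Ivan 3.
Exactly 3: Ivan — 1 player.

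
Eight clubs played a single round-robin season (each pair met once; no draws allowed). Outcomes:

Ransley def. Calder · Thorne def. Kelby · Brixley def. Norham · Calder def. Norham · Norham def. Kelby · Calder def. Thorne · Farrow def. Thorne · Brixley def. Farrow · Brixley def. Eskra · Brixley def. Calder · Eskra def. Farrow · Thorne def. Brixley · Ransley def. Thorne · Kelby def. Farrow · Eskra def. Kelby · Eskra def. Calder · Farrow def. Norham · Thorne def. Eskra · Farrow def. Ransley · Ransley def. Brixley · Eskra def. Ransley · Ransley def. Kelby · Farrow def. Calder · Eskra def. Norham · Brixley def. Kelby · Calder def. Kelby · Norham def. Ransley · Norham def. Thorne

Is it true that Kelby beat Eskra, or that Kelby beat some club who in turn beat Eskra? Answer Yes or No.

Kelby did not beat Eskra directly.
Kelby beat Farrow, but each of them lost to Eskra. No two-step path.

No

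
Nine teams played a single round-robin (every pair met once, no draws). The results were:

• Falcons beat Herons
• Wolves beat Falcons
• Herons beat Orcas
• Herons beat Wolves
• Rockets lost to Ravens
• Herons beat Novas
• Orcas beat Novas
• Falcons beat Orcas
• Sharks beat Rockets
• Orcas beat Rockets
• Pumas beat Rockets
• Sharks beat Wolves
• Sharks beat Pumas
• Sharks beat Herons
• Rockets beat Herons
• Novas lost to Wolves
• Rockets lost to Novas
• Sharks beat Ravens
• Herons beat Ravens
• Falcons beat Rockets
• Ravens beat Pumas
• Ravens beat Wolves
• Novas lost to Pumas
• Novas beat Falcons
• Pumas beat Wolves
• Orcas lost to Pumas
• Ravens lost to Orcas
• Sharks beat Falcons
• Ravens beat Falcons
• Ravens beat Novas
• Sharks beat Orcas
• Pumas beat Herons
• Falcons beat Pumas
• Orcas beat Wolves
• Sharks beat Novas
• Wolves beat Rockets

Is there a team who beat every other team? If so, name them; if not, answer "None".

Sharks has 8 wins out of 8 opponents — a perfect record.

Sharks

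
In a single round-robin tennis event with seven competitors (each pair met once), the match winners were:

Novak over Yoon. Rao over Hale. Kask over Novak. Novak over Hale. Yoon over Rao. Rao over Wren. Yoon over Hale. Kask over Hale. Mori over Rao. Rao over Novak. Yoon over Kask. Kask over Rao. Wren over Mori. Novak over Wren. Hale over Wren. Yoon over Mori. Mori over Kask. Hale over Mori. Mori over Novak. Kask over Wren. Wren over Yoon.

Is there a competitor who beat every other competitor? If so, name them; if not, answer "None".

Highest win total is Yoon with 4 (out of 6 possible).
Yoon lost to Novak, Wren, so no competitor went undefeated.

None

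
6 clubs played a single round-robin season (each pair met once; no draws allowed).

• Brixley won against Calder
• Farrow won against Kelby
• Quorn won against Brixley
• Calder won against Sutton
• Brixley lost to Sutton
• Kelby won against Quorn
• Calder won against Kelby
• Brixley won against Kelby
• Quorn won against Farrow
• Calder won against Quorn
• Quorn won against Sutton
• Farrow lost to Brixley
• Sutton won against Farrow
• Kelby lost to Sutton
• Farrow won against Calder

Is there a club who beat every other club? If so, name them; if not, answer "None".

None

Highest win total is Sutton with 3 (out of 5 possible).
Sutton lost to Calder, Quorn, so no club went undefeated.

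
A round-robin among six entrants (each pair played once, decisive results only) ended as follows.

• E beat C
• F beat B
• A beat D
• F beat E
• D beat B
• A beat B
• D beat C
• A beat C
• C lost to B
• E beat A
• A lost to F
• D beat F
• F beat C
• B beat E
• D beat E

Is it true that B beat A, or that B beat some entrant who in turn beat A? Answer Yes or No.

Yes

B did not beat A directly.
B beat C, E. Of those, E beat A.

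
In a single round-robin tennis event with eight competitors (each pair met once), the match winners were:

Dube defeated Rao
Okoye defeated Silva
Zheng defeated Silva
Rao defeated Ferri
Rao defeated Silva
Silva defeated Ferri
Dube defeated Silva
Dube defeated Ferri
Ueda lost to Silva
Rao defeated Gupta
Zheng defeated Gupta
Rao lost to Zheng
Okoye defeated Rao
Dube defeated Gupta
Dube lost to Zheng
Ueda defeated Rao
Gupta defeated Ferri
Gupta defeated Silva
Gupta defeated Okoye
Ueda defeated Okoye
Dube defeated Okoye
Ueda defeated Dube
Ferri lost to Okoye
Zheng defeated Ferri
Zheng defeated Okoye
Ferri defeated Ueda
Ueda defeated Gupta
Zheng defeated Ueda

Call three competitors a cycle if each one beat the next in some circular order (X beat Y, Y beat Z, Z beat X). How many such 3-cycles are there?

9

Win totals: Silva 2, Dube 5, Zheng 7, Okoye 3, Rao 3, Ueda 4, Gupta 3, Ferri 1.
A competitor with w wins dominates both others in C(w,2) triples; summing gives 1 + 10 + 21 + 3 + 3 + 6 + 3 + 0 = 47 transitive triples.
Total triples C(8,3) = 56, so cyclic triples = 56 − 47 = 9.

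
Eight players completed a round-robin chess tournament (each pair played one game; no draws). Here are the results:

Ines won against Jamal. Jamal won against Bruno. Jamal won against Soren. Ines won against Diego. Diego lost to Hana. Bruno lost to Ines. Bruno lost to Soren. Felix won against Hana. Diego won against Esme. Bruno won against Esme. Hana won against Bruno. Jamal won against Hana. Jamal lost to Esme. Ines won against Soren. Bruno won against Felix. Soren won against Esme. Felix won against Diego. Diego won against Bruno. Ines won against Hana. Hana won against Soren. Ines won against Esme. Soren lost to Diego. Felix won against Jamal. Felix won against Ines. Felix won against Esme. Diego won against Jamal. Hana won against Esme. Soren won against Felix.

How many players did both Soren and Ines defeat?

2

Soren beat: Bruno, Felix, Esme.
Ines beat: Soren, Bruno, Hana, Diego, Esme, Jamal.
Both beat: Bruno, Esme — 2.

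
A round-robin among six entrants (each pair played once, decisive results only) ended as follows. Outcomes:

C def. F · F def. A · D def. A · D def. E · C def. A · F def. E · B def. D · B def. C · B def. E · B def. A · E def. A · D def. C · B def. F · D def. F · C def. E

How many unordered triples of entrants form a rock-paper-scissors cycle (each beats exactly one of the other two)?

0

Of the C(6,3) = 20 triples, the cyclic ones are: none.
That is 0.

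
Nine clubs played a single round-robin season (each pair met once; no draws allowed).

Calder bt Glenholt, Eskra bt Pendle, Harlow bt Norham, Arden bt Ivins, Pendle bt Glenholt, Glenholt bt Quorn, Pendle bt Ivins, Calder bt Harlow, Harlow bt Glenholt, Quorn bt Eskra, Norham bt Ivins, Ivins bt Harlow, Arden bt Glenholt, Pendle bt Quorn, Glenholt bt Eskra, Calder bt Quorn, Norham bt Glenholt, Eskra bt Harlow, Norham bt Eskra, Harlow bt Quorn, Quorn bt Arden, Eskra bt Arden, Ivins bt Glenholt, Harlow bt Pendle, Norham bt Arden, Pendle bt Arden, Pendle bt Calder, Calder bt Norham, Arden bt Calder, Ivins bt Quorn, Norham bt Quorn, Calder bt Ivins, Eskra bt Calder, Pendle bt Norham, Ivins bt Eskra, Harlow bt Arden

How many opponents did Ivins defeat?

4

Ivins' results: beat Harlow, Quorn, Eskra, Glenholt; lost to Pendle, Arden, Norham, Calder.
That is 4 wins.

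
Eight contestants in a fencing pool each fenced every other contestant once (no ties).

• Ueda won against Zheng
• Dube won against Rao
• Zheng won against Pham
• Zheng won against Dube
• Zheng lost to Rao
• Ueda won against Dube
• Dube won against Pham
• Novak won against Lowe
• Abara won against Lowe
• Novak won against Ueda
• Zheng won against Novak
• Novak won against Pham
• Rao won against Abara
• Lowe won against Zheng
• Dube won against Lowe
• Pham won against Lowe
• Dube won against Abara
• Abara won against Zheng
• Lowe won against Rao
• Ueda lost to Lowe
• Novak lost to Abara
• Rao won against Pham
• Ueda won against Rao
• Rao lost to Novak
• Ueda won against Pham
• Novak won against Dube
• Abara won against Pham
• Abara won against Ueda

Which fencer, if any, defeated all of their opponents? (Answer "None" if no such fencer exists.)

Highest win total is Novak with 5 (out of 7 possible).
Novak lost to Zheng, Abara, so no fencer went undefeated.

None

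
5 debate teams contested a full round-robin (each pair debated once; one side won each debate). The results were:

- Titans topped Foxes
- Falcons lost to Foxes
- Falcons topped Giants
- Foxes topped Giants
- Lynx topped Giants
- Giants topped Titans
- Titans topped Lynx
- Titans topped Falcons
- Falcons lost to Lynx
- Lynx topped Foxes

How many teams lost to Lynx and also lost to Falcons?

1

Lynx beat: Giants, Foxes, Falcons.
Falcons beat: Giants.
Both beat: Giants — 1.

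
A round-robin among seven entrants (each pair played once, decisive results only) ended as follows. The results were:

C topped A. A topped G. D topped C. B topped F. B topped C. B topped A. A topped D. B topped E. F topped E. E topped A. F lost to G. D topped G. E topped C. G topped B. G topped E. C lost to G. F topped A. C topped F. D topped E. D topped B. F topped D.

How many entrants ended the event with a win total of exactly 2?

Win totals: A 2, B 4, C 2, D 4, E 2, F 3, G 4.
Exactly 2: A, C, E — 3 entrants.

3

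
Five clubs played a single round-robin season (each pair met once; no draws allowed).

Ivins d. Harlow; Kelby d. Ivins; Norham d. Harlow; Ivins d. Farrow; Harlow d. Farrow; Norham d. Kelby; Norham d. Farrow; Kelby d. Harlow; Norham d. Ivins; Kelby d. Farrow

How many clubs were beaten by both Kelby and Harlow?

Kelby beat: Ivins, Farrow, Harlow.
Harlow beat: Farrow.
Both beat: Farrow — 1.

1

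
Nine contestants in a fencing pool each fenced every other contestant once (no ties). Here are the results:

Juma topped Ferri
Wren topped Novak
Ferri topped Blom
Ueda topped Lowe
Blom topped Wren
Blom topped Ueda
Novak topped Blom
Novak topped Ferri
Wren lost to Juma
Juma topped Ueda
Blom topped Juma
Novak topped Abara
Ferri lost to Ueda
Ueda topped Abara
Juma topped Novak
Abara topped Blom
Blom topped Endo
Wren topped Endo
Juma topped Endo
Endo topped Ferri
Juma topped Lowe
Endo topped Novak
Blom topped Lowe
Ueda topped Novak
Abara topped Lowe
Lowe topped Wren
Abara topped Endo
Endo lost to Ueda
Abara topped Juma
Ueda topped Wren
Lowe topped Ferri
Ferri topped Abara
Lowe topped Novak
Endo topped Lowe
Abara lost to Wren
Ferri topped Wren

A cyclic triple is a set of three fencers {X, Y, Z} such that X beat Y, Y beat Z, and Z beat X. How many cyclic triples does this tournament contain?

Win totals: Wren 3, Endo 3, Ferri 3, Ueda 6, Juma 6, Novak 3, Abara 4, Lowe 3, Blom 5.
A fencer with w wins dominates both others in C(w,2) triples; summing gives 3 + 3 + 3 + 15 + 15 + 3 + 6 + 3 + 10 = 61 transitive triples.
Total triples C(9,3) = 84, so cyclic triples = 84 − 61 = 23.

23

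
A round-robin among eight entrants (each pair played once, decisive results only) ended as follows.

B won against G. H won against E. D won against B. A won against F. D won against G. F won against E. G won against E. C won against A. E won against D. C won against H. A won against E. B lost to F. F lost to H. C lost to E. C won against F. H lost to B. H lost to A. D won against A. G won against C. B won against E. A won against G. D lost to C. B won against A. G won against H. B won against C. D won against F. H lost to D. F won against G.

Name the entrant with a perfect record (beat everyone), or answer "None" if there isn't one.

Highest win total is D with 5 (out of 7 possible).
D lost to C, E, so no entrant went undefeated.

None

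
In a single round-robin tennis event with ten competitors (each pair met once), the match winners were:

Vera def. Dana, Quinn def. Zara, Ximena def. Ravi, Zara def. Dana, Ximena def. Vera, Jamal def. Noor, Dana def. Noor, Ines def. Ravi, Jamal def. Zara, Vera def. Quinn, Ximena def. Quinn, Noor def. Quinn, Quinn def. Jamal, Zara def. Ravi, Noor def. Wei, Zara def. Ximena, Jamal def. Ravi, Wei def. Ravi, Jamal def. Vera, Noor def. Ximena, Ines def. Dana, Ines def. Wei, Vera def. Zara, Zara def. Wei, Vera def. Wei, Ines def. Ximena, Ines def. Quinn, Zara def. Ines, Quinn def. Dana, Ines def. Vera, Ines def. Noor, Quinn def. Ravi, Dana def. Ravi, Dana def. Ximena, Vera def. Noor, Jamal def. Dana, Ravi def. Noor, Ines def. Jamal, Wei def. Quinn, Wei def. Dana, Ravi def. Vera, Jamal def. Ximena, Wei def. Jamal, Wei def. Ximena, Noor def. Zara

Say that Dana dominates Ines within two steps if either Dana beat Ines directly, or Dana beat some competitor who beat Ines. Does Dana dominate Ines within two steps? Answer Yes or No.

Dana did not beat Ines directly.
Dana beat Ximena, Noor, Ravi, but each of them lost to Ines. No two-step path.

No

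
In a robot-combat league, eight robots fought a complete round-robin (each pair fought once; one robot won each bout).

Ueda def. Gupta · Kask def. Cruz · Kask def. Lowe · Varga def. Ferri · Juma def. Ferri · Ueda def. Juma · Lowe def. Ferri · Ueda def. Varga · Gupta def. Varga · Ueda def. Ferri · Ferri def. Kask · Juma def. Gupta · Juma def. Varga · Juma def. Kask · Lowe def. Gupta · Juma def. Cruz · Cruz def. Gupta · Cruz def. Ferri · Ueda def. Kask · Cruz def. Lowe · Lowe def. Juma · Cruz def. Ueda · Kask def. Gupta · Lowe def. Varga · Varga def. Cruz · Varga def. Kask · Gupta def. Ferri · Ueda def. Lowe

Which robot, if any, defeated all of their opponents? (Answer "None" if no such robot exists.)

Highest win total is Ueda with 6 (out of 7 possible).
Ueda lost to Cruz, so no robot went undefeated.

None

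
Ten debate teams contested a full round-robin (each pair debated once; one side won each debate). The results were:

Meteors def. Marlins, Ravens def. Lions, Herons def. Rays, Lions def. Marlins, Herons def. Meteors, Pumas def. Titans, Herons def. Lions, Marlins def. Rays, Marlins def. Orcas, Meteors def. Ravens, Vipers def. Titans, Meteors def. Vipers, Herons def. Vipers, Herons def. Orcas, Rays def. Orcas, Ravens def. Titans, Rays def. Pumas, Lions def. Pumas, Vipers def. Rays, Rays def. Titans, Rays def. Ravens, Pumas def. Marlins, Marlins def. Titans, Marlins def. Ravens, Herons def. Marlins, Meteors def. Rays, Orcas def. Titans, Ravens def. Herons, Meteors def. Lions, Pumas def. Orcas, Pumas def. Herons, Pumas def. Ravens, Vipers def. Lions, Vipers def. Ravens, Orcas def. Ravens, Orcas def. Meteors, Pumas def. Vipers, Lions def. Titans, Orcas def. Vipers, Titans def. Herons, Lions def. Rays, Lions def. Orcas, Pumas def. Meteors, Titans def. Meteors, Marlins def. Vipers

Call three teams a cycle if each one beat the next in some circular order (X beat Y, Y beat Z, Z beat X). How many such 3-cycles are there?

Win totals: Orcas 4, Ravens 3, Rays 4, Titans 2, Pumas 7, Vipers 4, Meteors 5, Herons 6, Marlins 5, Lions 5.
A team with w wins dominates both others in C(w,2) triples; summing gives 6 + 3 + 6 + 1 + 21 + 6 + 10 + 15 + 10 + 10 = 88 transitive triples.
Total triples C(10,3) = 120, so cyclic triples = 120 − 88 = 32.

32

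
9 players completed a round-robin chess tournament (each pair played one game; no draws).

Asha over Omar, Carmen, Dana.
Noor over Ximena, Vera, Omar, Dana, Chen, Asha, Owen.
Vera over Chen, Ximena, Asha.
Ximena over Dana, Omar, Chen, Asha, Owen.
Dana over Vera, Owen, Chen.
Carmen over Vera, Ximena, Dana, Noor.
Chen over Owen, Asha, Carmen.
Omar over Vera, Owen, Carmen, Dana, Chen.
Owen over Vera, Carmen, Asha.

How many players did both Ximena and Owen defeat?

Ximena beat: Owen, Omar, Dana, Chen, Asha.
Owen beat: Carmen, Asha, Vera.
Both beat: Asha — 1.

1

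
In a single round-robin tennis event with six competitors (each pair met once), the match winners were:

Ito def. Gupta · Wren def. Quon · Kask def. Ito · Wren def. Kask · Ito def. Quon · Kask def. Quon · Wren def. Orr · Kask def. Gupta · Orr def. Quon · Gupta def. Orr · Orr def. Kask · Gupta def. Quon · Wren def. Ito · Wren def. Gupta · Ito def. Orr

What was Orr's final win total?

Orr's results: beat Kask, Quon; lost to Gupta, Wren, Ito.
That is 2 wins.

2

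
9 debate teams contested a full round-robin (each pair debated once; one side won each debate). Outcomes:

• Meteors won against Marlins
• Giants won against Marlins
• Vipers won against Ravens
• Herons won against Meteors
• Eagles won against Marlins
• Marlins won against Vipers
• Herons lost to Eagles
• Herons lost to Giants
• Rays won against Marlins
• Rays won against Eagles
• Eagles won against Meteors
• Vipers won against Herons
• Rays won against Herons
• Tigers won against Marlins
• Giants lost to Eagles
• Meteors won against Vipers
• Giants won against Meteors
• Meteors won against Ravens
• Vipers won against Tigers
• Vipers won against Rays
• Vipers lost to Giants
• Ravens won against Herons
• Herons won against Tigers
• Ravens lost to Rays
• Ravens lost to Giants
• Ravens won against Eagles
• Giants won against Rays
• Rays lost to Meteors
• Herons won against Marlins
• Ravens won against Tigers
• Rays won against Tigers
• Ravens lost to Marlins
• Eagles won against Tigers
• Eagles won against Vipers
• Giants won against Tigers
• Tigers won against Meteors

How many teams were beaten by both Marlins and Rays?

Marlins beat: Ravens, Vipers.
Rays beat: Herons, Tigers, Eagles, Ravens, Marlins.
Both beat: Ravens — 1.

1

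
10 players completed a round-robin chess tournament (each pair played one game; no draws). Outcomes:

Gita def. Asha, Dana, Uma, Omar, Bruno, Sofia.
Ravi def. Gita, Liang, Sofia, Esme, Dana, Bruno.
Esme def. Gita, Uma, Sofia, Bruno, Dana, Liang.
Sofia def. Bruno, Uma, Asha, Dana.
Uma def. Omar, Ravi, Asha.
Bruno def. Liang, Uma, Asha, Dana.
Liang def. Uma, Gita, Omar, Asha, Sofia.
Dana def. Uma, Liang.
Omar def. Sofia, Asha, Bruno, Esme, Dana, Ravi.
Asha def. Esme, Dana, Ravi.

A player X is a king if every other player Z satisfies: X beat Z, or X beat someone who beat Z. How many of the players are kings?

7

Esme reaches everyone (king).
Asha cannot reach Omar in two steps.
Sofia cannot reach Gita in two steps.
Dana cannot reach Esme, Bruno in two steps.
Omar reaches everyone (king).
Liang reaches everyone (king).
Bruno reaches everyone (king).
Gita reaches everyone (king).
Uma reaches everyone (king).
Ravi reaches everyone (king).
Kings: Esme, Omar, Liang, Bruno, Gita, Uma, Ravi — 7.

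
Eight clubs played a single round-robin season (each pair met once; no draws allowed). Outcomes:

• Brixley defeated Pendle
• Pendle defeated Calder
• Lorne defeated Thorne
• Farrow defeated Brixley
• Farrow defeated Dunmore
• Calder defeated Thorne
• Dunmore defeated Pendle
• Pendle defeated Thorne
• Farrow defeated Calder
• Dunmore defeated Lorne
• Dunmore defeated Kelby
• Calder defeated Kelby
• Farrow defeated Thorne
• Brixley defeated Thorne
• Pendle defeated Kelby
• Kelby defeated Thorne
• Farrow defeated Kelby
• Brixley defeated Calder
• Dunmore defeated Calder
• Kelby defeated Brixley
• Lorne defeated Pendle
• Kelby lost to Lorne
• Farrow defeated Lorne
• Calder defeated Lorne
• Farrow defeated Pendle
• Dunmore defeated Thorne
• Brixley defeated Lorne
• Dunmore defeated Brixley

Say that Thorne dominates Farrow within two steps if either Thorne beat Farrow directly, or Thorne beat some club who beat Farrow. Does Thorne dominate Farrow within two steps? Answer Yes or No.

Thorne did not beat Farrow directly.
Thorne beat no one, so there is no intermediate club.

No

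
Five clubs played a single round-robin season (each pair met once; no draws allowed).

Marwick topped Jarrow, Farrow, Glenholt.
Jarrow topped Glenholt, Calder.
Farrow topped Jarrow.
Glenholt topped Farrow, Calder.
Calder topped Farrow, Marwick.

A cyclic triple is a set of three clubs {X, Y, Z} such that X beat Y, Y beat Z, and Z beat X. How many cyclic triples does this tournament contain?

4

Win totals: Farrow 1, Glenholt 2, Marwick 3, Calder 2, Jarrow 2.
A club with w wins dominates both others in C(w,2) triples; summing gives 0 + 1 + 3 + 1 + 1 = 6 transitive triples.
Total triples C(5,3) = 10, so cyclic triples = 10 − 6 = 4.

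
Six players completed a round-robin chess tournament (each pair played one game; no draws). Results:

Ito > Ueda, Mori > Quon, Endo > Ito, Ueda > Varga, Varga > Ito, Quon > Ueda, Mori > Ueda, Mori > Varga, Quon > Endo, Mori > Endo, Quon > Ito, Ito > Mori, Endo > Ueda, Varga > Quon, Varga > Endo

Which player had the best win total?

Mori

Win totals: Varga 3, Ito 2, Quon 3, Mori 4, Endo 2, Ueda 1.
Mori leads with 4 wins (next highest: 3).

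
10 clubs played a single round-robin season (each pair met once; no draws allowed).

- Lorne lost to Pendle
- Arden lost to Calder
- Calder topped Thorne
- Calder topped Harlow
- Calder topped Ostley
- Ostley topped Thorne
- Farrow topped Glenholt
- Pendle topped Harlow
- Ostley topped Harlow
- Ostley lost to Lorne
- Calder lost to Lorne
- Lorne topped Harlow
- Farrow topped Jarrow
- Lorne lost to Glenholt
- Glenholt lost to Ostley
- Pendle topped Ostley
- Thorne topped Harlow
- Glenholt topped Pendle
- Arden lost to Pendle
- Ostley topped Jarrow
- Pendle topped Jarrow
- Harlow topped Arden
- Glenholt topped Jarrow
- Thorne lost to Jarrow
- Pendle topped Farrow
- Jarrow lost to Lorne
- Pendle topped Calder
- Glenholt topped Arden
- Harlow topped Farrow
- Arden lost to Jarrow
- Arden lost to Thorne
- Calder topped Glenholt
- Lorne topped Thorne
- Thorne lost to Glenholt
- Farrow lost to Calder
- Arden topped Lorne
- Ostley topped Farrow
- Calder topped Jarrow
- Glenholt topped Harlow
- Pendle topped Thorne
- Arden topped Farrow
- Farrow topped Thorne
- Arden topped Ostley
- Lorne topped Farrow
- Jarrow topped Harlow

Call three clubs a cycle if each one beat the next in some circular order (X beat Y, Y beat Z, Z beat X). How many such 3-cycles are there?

Win totals: Calder 7, Arden 3, Ostley 5, Pendle 8, Glenholt 6, Jarrow 3, Lorne 6, Harlow 2, Farrow 3, Thorne 2.
A club with w wins dominates both others in C(w,2) triples; summing gives 21 + 3 + 10 + 28 + 15 + 3 + 15 + 1 + 3 + 1 = 100 transitive triples.
Total triples C(10,3) = 120, so cyclic triples = 120 − 100 = 20.

20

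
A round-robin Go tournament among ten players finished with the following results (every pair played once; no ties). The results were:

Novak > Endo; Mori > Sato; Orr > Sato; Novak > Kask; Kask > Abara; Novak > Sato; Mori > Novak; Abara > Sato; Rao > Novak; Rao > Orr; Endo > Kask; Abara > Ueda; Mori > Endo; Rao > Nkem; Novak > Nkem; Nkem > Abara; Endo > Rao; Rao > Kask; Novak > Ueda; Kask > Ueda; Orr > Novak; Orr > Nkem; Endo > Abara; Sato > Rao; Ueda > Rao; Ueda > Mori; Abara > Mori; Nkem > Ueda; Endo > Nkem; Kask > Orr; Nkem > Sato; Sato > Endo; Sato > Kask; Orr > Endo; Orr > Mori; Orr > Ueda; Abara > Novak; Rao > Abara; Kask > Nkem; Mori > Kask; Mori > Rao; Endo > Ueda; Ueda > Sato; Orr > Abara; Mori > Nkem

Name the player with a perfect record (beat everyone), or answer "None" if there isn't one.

Highest win total is Orr with 7 (out of 9 possible).
Orr lost to Kask, Rao, so no player went undefeated.

None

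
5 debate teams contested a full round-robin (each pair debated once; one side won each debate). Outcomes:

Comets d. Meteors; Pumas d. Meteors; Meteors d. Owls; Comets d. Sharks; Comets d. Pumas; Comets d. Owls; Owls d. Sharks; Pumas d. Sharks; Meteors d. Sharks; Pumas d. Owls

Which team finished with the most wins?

Win totals: Owls 1, Pumas 3, Comets 4, Meteors 2, Sharks 0.
Comets leads with 4 wins (next highest: 3).

Comets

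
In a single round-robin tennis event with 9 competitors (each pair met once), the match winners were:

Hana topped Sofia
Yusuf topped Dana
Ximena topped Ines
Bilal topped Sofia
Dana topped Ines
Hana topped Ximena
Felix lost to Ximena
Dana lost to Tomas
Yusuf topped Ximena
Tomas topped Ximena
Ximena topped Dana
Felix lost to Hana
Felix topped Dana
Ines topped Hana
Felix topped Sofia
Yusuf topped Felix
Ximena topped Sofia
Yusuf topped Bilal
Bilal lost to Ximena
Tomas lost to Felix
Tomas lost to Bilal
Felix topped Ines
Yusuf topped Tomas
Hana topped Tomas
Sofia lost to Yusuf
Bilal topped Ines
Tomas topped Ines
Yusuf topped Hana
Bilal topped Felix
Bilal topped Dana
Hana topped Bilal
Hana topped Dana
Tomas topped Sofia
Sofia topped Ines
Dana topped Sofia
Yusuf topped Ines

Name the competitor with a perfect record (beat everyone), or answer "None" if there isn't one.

Yusuf has 8 wins out of 8 opponents — a perfect record.

Yusuf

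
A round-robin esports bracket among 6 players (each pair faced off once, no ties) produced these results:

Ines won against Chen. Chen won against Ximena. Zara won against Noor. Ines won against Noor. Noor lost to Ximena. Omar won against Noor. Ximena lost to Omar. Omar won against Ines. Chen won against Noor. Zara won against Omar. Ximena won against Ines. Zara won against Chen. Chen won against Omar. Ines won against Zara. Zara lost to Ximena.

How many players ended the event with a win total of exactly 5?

0

Win totals: Ines 3, Ximena 3, Omar 3, Noor 0, Zara 3, Chen 3.
No player has exactly 5 wins.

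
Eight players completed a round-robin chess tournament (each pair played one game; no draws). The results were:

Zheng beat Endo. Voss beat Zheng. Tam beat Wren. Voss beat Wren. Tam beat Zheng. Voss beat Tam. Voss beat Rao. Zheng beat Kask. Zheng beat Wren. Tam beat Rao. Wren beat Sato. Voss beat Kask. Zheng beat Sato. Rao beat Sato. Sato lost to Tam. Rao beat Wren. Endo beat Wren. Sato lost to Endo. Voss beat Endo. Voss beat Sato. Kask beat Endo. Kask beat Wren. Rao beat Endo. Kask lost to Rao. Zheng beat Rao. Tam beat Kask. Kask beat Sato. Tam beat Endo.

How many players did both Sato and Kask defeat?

0

Sato beat: no one.
Kask beat: Wren, Endo, Sato.
No one was beaten by both.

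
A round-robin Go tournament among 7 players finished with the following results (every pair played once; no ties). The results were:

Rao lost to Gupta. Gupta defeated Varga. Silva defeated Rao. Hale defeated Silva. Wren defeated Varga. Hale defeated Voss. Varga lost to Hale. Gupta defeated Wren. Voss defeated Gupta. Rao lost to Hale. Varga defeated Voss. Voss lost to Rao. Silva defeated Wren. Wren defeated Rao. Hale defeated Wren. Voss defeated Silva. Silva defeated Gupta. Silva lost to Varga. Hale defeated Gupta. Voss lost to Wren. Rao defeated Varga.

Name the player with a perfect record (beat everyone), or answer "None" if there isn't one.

Hale has 6 wins out of 6 opponents — a perfect record.

Hale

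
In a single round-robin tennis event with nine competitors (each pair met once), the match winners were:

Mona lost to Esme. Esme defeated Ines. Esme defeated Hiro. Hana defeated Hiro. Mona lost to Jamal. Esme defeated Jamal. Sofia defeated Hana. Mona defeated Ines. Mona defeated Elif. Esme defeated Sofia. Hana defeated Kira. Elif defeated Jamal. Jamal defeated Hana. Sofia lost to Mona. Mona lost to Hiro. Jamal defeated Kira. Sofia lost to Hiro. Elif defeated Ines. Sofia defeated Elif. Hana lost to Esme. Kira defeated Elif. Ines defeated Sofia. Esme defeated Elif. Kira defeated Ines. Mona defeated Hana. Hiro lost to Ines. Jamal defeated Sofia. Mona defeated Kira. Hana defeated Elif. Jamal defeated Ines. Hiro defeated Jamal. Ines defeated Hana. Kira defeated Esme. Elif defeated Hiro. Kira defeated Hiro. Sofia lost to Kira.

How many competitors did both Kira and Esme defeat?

Kira beat: Elif, Sofia, Ines, Esme, Hiro.
Esme beat: Elif, Sofia, Mona, Ines, Hana, Hiro, Jamal.
Both beat: Elif, Sofia, Ines, Hiro — 4.

4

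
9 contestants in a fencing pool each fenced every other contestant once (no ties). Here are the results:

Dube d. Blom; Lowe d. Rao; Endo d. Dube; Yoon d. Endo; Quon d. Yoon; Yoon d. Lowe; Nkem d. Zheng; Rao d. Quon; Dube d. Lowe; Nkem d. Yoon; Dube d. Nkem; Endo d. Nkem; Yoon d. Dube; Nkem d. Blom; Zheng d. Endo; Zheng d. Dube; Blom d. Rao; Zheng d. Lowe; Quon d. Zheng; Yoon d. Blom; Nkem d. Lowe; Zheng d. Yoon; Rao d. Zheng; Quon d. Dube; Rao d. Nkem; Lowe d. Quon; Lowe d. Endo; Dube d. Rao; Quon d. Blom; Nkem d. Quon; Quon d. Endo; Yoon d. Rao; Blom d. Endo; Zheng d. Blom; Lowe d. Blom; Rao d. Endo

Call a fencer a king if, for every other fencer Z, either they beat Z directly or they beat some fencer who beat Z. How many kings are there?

8

Nkem reaches everyone (king).
Rao reaches everyone (king).
Blom cannot reach Lowe, Yoon in two steps.
Endo reaches everyone (king).
Lowe reaches everyone (king).
Quon reaches everyone (king).
Yoon reaches everyone (king).
Zheng reaches everyone (king).
Dube reaches everyone (king).
Kings: Nkem, Rao, Endo, Lowe, Quon, Yoon, Zheng, Dube — 8.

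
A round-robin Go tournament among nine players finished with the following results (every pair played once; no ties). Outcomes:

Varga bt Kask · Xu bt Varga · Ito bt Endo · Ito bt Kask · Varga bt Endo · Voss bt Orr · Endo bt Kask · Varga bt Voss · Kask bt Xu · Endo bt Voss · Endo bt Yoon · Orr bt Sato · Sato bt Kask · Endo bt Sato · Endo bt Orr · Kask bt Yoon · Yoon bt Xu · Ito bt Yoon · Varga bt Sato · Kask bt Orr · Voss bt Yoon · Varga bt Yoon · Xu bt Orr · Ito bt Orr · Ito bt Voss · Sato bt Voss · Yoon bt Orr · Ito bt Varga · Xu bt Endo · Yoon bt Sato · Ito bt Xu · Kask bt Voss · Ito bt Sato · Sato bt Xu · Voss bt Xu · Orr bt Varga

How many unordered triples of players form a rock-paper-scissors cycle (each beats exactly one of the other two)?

Win totals: Xu 3, Kask 4, Ito 8, Sato 3, Endo 5, Varga 5, Voss 3, Yoon 3, Orr 2.
A player with w wins dominates both others in C(w,2) triples; summing gives 3 + 6 + 28 + 3 + 10 + 10 + 3 + 3 + 1 = 67 transitive triples.
Total triples C(9,3) = 84, so cyclic triples = 84 − 67 = 17.

17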